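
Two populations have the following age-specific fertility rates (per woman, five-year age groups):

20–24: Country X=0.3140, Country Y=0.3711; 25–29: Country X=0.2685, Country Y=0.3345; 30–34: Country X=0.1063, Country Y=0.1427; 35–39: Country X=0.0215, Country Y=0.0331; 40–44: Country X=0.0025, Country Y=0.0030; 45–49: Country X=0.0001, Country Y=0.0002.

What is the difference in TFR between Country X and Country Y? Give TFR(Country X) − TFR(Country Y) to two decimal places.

-0.86

Country X:
  Sum of ASFRs = 0.3140 + 0.2685 + 0.1063 + 0.0215 + 0.0025 + 0.0001 = 0.7129
  TFR = 5 × 0.7129 = 3.5645
Country Y:
  Sum of ASFRs = 0.3711 + 0.3345 + 0.1427 + 0.0331 + 0.0030 + 0.0002 = 0.8846
  TFR = 5 × 0.8846 = 4.423
Difference = 3.5645 − 4.423 = -0.8585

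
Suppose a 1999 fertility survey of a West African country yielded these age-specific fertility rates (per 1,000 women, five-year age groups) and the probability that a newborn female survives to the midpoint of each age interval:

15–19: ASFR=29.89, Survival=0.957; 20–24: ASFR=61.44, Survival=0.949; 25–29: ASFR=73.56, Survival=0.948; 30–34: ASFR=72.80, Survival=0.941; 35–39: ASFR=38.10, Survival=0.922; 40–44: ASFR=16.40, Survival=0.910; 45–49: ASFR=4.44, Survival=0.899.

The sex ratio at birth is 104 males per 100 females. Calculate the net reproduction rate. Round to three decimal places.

0.684

Proportion female at birth = 100 / (100 + 104) = 0.49020.
Survival-weighted fertility by age (5·fₓ·Sₓ):
  15–19: 5 × 29.89/1000 × 0.957 = 0.14302
  20–24: 5 × 61.44/1000 × 0.949 = 0.29153
  25–29: 5 × 73.56/1000 × 0.948 = 0.34867
  30–34: 5 × 72.80/1000 × 0.941 = 0.34252
  35–39: 5 × 38.10/1000 × 0.922 = 0.17564
  40–44: 5 × 16.40/1000 × 0.910 = 0.07462
  45–49: 5 × 4.44/1000 × 0.899 = 0.01996
Sum = 1.39596
NRR = 0.49020 × 1.39596 = 0.68430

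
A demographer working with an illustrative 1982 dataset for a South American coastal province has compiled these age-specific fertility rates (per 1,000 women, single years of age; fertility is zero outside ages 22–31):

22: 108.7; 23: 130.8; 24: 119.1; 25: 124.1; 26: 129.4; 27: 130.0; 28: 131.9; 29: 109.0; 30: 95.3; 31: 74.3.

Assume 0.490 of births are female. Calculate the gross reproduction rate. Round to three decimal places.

0.565

Proportion female at birth = 0.490.
Sum of ASFRs = 108.7 + 130.8 + 119.1 + 124.1 + 129.4 + 130.0 + 131.9 + 109.0 + 95.3 + 74.3 = 1152.6
TFR = 1152.6 / 1000 = 1.1526
GRR = 0.490 × 1.1526 = 0.56477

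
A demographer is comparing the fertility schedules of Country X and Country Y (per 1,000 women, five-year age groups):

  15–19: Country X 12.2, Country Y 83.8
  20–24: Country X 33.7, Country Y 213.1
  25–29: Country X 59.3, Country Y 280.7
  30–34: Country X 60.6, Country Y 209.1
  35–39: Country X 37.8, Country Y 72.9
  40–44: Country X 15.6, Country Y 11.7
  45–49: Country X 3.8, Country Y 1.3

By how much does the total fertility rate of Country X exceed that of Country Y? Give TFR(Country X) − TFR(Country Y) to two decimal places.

Country X:
  Sum of ASFRs = 12.2 + 33.7 + 59.3 + 60.6 + 37.8 + 15.6 + 3.8 = 223.0
  TFR = 5 × 223.0 / 1000 = 1.115
Country Y:
  Sum of ASFRs = 83.8 + 213.1 + 280.7 + 209.1 + 72.9 + 11.7 + 1.3 = 872.6
  TFR = 5 × 872.6 / 1000 = 4.363
Difference = 1.115 − 4.363 = -3.248

-3.25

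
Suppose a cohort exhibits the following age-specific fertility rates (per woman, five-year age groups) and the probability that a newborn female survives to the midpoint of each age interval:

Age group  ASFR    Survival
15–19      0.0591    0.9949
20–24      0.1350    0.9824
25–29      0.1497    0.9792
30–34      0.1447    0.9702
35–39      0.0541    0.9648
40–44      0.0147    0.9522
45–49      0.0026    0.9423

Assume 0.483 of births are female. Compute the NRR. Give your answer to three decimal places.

1.321

Proportion female at birth = 0.483.
Per-age-group product (5 × ASFR × survival probability):
  15–19: 5 × 0.0591 × 0.9949 = 0.29399
  20–24: 5 × 0.1350 × 0.9824 = 0.66312
  25–29: 5 × 0.1497 × 0.9792 = 0.73293
  30–34: 5 × 0.1447 × 0.9702 = 0.70194
  35–39: 5 × 0.0541 × 0.9648 = 0.26098
  40–44: 5 × 0.0147 × 0.9522 = 0.06999
  45–49: 5 × 0.0026 × 0.9423 = 0.01225
Sum = 2.73520
NRR = 0.483 × 2.73520 = 1.32110
NRR > 1, so each generation more than replaces itself.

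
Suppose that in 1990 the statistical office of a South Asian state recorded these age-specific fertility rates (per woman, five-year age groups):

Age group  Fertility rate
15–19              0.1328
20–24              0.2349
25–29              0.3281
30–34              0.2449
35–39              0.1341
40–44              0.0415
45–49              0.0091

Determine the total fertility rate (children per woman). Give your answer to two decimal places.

Sum of ASFRs = 0.1328 + 0.2349 + 0.3281 + 0.2449 + 0.1341 + 0.0415 + 0.0091 = 1.1254
TFR = 5 × 1.1254 = 5.627

5.63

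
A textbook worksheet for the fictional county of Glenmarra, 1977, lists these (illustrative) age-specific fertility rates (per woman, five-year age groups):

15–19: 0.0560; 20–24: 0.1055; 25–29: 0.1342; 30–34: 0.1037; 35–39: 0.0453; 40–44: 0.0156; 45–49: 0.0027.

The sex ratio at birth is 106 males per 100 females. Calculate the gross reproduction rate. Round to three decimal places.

1.124

Proportion female at birth = 100 / (100 + 106) = 0.48544.
Sum of ASFRs = 0.0560 + 0.1055 + 0.1342 + 0.1037 + 0.0453 + 0.0156 + 0.0027 = 0.4630
TFR = 5 × 0.4630 = 2.315
GRR = 0.48544 × 2.315 = 1.12379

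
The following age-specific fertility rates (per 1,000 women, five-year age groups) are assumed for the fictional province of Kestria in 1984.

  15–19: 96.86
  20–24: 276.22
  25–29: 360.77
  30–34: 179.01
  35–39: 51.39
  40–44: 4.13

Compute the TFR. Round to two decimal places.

Sum of ASFRs = 96.86 + 276.22 + 360.77 + 179.01 + 51.39 + 4.13 = 968.38
TFR = 5 × 968.38 / 1000 = 4.8419

4.84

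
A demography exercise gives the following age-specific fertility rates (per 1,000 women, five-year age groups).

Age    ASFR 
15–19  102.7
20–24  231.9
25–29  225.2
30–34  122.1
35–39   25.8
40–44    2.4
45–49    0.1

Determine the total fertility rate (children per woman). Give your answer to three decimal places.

3.551

Sum of ASFRs = 102.7 + 231.9 + 225.2 + 122.1 + 25.8 + 2.4 + 0.1 = 710.2
TFR = 5 × 710.2 / 1000 = 3.551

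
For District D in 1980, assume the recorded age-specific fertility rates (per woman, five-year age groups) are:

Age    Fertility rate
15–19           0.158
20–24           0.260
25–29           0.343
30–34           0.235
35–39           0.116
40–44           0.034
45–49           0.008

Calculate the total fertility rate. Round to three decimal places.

Sum of ASFRs = 0.158 + 0.260 + 0.343 + 0.235 + 0.116 + 0.034 + 0.008 = 1.154
TFR = 5 × 1.154 = 5.77

5.770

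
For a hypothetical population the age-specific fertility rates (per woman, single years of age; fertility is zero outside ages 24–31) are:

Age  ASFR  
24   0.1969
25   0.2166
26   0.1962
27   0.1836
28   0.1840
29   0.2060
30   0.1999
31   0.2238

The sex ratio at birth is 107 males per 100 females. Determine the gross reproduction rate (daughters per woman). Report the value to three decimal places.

Proportion female at birth = 100 / (100 + 107) = 0.48309.
Sum of ASFRs = 0.1969 + 0.2166 + 0.1962 + 0.1836 + 0.1840 + 0.2060 + 0.1999 + 0.2238 = 1.6070
TFR = 1.607
GRR = 0.48309 × 1.607 = 0.77633

0.776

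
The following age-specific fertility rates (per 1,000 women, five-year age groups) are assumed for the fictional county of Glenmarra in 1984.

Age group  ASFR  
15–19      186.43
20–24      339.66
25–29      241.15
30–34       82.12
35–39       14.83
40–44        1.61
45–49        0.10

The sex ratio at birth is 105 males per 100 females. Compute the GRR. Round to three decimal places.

2.112

Proportion female at birth = 100 / (100 + 105) = 0.48780.
Sum of ASFRs = 186.43 + 339.66 + 241.15 + 82.12 + 14.83 + 1.61 + 0.10 = 865.90
TFR = 5 × 865.90 / 1000 = 4.3295
GRR = 0.48780 × 4.3295 = 2.11193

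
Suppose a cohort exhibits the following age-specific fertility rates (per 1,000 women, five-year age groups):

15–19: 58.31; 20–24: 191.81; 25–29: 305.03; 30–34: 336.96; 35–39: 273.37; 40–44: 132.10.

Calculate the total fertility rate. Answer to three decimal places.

6.488

Sum of ASFRs = 58.31 + 191.81 + 305.03 + 336.96 + 273.37 + 132.10 = 1297.58
TFR = 5 × 1297.58 / 1000 = 6.4879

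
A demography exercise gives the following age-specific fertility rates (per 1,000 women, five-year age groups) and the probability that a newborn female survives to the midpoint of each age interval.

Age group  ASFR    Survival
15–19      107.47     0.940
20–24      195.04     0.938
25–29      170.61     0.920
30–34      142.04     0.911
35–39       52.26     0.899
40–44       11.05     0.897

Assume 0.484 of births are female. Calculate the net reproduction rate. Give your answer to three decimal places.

1.518

Proportion female at birth = 0.484.
Per-age-group product (5 × ASFR × survival probability):
  15–19: 5 × 107.47/1000 × 0.940 = 0.50511
  20–24: 5 × 195.04/1000 × 0.938 = 0.91474
  25–29: 5 × 170.61/1000 × 0.920 = 0.78481
  30–34: 5 × 142.04/1000 × 0.911 = 0.64699
  35–39: 5 × 52.26/1000 × 0.899 = 0.23491
  40–44: 5 × 11.05/1000 × 0.897 = 0.04956
Sum = 3.13612
NRR = 0.484 × 3.13612 = 1.51788
An NRR exceeding 1 indicates intrinsic growth under these rates.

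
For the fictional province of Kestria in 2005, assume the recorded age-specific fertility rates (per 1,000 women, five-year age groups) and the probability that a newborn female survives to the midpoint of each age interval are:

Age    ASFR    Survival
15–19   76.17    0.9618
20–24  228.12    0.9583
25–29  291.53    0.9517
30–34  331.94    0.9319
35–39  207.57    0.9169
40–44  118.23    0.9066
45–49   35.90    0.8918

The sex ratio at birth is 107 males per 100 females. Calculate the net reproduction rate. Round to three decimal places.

2.918

Proportion female at birth = 100 / (100 + 107) = 0.48309.
Weighting each age-specific rate by interval width and survival:
  15–19: 5 × 76.17/1000 × 0.9618 = 0.36630
  20–24: 5 × 228.12/1000 × 0.9583 = 1.09304
  25–29: 5 × 291.53/1000 × 0.9517 = 1.38725
  30–34: 5 × 331.94/1000 × 0.9319 = 1.54667
  35–39: 5 × 207.57/1000 × 0.9169 = 0.95160
  40–44: 5 × 118.23/1000 × 0.9066 = 0.53594
  45–49: 5 × 35.90/1000 × 0.8918 = 0.16008
Sum = 6.04088
NRR = 0.48309 × 6.04088 = 2.91829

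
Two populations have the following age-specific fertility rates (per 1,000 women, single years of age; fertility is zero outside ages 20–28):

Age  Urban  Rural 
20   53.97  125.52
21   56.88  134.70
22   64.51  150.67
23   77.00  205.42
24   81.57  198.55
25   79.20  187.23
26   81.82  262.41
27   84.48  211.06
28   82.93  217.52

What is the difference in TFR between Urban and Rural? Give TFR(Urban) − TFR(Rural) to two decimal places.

-1.03

Urban:
  Sum of ASFRs = 53.97 + 56.88 + 64.51 + 77.00 + 81.57 + 79.20 + 81.82 + 84.48 + 82.93 = 662.36
  TFR = 662.36 / 1000 = 0.66236
Rural:
  Sum of ASFRs = 125.52 + 134.70 + 150.67 + 205.42 + 198.55 + 187.23 + 262.41 + 211.06 + 217.52 = 1693.08
  TFR = 1693.08 / 1000 = 1.69308
Difference = 0.66236 − 1.69308 = -1.03072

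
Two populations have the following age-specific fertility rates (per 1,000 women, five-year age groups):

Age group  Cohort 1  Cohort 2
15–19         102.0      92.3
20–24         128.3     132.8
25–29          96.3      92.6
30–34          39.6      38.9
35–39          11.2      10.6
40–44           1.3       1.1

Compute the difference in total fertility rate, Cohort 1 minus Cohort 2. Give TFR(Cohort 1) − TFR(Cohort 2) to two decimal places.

0.05

Cohort 1:
  Sum of ASFRs = 102.0 + 128.3 + 96.3 + 39.6 + 11.2 + 1.3 = 378.7
  TFR = 5 × 378.7 / 1000 = 1.8935
Cohort 2:
  Sum of ASFRs = 92.3 + 132.8 + 92.6 + 38.9 + 10.6 + 1.1 = 368.3
  TFR = 5 × 368.3 / 1000 = 1.8415
Difference = 1.8935 − 1.8415 = 0.052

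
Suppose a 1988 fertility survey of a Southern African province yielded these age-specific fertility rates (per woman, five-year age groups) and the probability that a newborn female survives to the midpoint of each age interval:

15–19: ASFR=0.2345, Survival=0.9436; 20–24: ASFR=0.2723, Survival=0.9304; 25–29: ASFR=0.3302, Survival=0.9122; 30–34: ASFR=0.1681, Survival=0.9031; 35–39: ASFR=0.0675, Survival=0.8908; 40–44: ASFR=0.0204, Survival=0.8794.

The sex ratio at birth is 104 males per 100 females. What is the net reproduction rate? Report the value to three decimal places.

2.465

Proportion female at birth = 100 / (100 + 104) = 0.49020.
Per-age-group product (5 × ASFR × survival probability):
  15–19: 5 × 0.2345 × 0.9436 = 1.10637
  20–24: 5 × 0.2723 × 0.9304 = 1.26674
  25–29: 5 × 0.3302 × 0.9122 = 1.50604
  30–34: 5 × 0.1681 × 0.9031 = 0.75906
  35–39: 5 × 0.0675 × 0.8908 = 0.30065
  40–44: 5 × 0.0204 × 0.8794 = 0.08970
Sum = 5.02856
NRR = 0.49020 × 5.02856 = 2.46500
An NRR exceeding 1 indicates intrinsic growth under these rates.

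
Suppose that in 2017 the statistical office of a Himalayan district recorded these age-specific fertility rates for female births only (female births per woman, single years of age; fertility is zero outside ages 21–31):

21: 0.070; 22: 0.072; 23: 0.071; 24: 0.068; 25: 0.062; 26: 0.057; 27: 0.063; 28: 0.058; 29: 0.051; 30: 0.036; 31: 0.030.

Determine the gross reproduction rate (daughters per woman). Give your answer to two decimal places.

0.64

Sum of female ASFRs = 0.070 + 0.072 + 0.071 + 0.068 + 0.062 + 0.057 + 0.063 + 0.058 + 0.051 + 0.036 + 0.030 = 0.638
GRR = 0.638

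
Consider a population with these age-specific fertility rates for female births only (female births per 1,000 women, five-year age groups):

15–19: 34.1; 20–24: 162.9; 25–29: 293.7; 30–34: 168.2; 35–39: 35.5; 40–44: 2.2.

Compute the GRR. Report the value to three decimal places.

Sum of female ASFRs = 34.1 + 162.9 + 293.7 + 168.2 + 35.5 + 2.2 = 696.6
GRR = 5 × 696.6 / 1000 = 3.483

3.483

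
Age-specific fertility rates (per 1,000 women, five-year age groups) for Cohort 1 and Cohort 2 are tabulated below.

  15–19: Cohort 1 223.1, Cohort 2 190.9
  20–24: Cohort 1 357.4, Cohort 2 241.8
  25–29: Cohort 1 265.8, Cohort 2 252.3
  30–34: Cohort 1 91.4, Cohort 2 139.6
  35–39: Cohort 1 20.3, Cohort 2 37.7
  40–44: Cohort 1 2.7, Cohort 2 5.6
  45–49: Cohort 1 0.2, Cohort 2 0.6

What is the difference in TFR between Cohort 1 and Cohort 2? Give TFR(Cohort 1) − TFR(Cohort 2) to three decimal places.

0.462

Cohort 1:
  Sum of ASFRs = 223.1 + 357.4 + 265.8 + 91.4 + 20.3 + 2.7 + 0.2 = 960.9
  TFR = 5 × 960.9 / 1000 = 4.8045
Cohort 2:
  Sum of ASFRs = 190.9 + 241.8 + 252.3 + 139.6 + 37.7 + 5.6 + 0.6 = 868.5
  TFR = 5 × 868.5 / 1000 = 4.3425
Difference = 4.8045 − 4.3425 = 0.462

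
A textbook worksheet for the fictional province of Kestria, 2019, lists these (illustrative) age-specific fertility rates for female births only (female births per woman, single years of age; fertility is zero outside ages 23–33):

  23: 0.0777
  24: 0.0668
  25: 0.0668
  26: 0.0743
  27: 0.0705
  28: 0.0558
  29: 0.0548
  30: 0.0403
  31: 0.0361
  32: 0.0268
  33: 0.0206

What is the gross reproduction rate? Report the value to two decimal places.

Sum of female ASFRs = 0.0777 + 0.0668 + 0.0668 + 0.0743 + 0.0705 + 0.0558 + 0.0548 + 0.0403 + 0.0361 + 0.0268 + 0.0206 = 0.5905
GRR = 0.5905

0.59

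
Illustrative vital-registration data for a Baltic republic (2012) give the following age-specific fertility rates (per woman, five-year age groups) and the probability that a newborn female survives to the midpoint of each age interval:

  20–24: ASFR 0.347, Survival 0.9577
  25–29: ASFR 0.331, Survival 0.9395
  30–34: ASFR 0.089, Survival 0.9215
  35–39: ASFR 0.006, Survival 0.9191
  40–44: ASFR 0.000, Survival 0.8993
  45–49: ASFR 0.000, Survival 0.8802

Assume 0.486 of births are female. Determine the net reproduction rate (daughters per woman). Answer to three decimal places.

1.776

Proportion female at birth = 0.486.
Survival-weighted fertility by age (5·fₓ·Sₓ):
  20–24: 5 × 0.347 × 0.9577 = 1.66161
  25–29: 5 × 0.331 × 0.9395 = 1.55487
  30–34: 5 × 0.089 × 0.9215 = 0.41007
  35–39: 5 × 0.006 × 0.9191 = 0.02757
  40–44: 5 × 0.000 × 0.8993 = 0.00000
  45–49: 5 × 0.000 × 0.8802 = 0.00000
Sum = 3.65412
NRR = 0.486 × 3.65412 = 1.77590
NRR > 1, so each generation more than replaces itself.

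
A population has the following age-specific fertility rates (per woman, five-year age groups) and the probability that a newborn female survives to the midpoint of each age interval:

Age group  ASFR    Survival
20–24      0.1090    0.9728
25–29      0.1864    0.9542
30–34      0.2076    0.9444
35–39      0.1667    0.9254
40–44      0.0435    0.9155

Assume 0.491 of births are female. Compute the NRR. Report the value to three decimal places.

1.655

Proportion female at birth = 0.491.
Survival-weighted fertility by age (5·fₓ·Sₓ):
  20–24: 5 × 0.1090 × 0.9728 = 0.53018
  25–29: 5 × 0.1864 × 0.9542 = 0.88931
  30–34: 5 × 0.2076 × 0.9444 = 0.98029
  35–39: 5 × 0.1667 × 0.9254 = 0.77132
  40–44: 5 × 0.0435 × 0.9155 = 0.19912
Sum = 3.37022
NRR = 0.491 × 3.37022 = 1.65478
With NRR above 1 the population is above replacement fertility.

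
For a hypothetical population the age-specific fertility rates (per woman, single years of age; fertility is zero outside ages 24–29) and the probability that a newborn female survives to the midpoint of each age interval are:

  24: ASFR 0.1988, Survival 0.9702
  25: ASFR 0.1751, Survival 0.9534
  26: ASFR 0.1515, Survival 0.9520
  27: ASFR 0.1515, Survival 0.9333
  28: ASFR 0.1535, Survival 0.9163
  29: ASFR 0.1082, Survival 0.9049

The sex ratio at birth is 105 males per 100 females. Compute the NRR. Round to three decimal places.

0.431

Proportion female at birth = 100 / (100 + 105) = 0.48780.
Per-age-group product (1 × ASFR × survival probability):
  24: 1 × 0.1988 × 0.9702 = 0.19288
  25: 1 × 0.1751 × 0.9534 = 0.16694
  26: 1 × 0.1515 × 0.9520 = 0.14423
  27: 1 × 0.1515 × 0.9333 = 0.14139
  28: 1 × 0.1535 × 0.9163 = 0.14065
  29: 1 × 0.1082 × 0.9049 = 0.09791
Sum = 0.88400
NRR = 0.48780 × 0.88400 = 0.43122
An NRR under 1 implies long-run decline under these rates.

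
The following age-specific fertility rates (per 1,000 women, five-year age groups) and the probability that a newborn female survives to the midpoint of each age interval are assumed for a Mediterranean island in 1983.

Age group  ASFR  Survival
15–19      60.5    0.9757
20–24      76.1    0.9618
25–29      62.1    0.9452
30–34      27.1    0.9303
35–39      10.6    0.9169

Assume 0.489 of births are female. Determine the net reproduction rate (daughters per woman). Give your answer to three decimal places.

0.552

Proportion female at birth = 0.489.
Per-age-group product (5 × ASFR × survival probability):
  15–19: 5 × 60.5/1000 × 0.9757 = 0.29515
  20–24: 5 × 76.1/1000 × 0.9618 = 0.36596
  25–29: 5 × 62.1/1000 × 0.9452 = 0.29348
  30–34: 5 × 27.1/1000 × 0.9303 = 0.12606
  35–39: 5 × 10.6/1000 × 0.9169 = 0.04860
Sum = 1.12925
NRR = 0.489 × 1.12925 = 0.55220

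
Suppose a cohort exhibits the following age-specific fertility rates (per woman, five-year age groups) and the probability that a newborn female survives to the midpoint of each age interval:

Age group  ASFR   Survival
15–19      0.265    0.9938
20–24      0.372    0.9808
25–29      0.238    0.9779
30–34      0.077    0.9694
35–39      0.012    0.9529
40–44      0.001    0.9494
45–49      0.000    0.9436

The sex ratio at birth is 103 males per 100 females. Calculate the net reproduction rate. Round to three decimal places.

Proportion female at birth = 100 / (100 + 103) = 0.49261.
Each age group contributes 5 × ASFR × survival:
  15–19: 5 × 0.265 × 0.9938 = 1.31679
  20–24: 5 × 0.372 × 0.9808 = 1.82429
  25–29: 5 × 0.238 × 0.9779 = 1.16370
  30–34: 5 × 0.077 × 0.9694 = 0.37322
  35–39: 5 × 0.012 × 0.9529 = 0.05717
  40–44: 5 × 0.001 × 0.9494 = 0.00475
  45–49: 5 × 0.000 × 0.9436 = 0.00000
Sum = 4.73992
NRR = 0.49261 × 4.73992 = 2.33493

2.335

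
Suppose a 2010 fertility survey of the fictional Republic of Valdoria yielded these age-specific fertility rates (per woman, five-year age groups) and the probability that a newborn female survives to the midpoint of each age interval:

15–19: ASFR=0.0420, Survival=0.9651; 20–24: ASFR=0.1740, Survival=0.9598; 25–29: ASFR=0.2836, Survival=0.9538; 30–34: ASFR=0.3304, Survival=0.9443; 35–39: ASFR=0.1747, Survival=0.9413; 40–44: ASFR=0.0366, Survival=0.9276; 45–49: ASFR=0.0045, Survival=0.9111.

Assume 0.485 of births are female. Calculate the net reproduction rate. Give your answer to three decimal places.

2.407

Proportion female at birth = 0.485.
Each age group contributes 5 × ASFR × survival:
  15–19: 5 × 0.0420 × 0.9651 = 0.20267
  20–24: 5 × 0.1740 × 0.9598 = 0.83503
  25–29: 5 × 0.2836 × 0.9538 = 1.35249
  30–34: 5 × 0.3304 × 0.9443 = 1.55998
  35–39: 5 × 0.1747 × 0.9413 = 0.82223
  40–44: 5 × 0.0366 × 0.9276 = 0.16975
  45–49: 5 × 0.0045 × 0.9111 = 0.02050
Sum = 4.96265
NRR = 0.485 × 4.96265 = 2.40689
With NRR above 1 the population is above replacement fertility.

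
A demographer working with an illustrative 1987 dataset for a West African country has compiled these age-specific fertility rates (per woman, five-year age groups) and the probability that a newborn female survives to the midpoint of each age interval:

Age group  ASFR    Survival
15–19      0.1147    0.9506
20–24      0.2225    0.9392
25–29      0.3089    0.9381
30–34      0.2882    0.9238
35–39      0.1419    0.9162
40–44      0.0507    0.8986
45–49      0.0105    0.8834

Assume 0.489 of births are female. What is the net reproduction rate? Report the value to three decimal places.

2.589

Proportion female at birth = 0.489.
Survival-weighted fertility by age (5·fₓ·Sₓ):
  15–19: 5 × 0.1147 × 0.9506 = 0.54517
  20–24: 5 × 0.2225 × 0.9392 = 1.04486
  25–29: 5 × 0.3089 × 0.9381 = 1.44890
  30–34: 5 × 0.2882 × 0.9238 = 1.33120
  35–39: 5 × 0.1419 × 0.9162 = 0.65004
  40–44: 5 × 0.0507 × 0.8986 = 0.22780
  45–49: 5 × 0.0105 × 0.8834 = 0.04638
Sum = 5.29435
NRR = 0.489 × 5.29435 = 2.58894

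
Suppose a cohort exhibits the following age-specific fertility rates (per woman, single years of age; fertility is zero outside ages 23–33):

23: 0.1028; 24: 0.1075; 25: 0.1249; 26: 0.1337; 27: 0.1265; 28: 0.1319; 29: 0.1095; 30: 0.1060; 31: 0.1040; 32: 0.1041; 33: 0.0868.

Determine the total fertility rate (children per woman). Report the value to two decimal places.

Sum of ASFRs = 0.1028 + 0.1075 + 0.1249 + 0.1337 + 0.1265 + 0.1319 + 0.1095 + 0.1060 + 0.1040 + 0.1041 + 0.0868 = 1.2377
TFR = 1.2377

1.24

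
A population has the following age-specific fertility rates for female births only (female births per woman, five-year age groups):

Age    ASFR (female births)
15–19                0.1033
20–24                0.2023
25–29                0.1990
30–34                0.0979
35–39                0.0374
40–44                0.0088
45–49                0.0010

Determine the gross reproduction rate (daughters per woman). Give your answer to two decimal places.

3.25

Sum of female ASFRs = 0.1033 + 0.2023 + 0.1990 + 0.0979 + 0.0374 + 0.0088 + 0.0010 = 0.6497
GRR = 5 × 0.6497 = 3.2485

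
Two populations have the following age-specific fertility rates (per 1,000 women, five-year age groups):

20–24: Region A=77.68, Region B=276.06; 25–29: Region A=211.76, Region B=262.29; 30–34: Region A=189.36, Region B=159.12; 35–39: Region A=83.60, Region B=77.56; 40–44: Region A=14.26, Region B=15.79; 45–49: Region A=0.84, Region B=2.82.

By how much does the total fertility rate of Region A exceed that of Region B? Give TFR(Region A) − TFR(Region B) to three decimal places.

-1.081

Region A:
  Sum of ASFRs = 77.68 + 211.76 + 189.36 + 83.60 + 14.26 + 0.84 = 577.50
  TFR = 5 × 577.50 / 1000 = 2.8875
Region B:
  Sum of ASFRs = 276.06 + 262.29 + 159.12 + 77.56 + 15.79 + 2.82 = 793.64
  TFR = 5 × 793.64 / 1000 = 3.9682
Difference = 2.8875 − 3.9682 = -1.0807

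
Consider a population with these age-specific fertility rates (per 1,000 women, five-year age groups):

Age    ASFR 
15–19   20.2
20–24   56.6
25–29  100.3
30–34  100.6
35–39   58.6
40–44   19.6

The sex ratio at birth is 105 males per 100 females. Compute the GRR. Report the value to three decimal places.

Proportion female at birth = 100 / (100 + 105) = 0.48780.
Sum of ASFRs = 20.2 + 56.6 + 100.3 + 100.6 + 58.6 + 19.6 = 355.9
TFR = 5 × 355.9 / 1000 = 1.7795
GRR = 0.48780 × 1.7795 = 0.86804

0.868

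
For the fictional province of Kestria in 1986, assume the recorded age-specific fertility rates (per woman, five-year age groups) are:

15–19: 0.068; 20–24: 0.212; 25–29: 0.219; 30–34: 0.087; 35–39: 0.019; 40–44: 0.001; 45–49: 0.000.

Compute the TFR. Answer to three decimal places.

3.030

Sum of ASFRs = 0.068 + 0.212 + 0.219 + 0.087 + 0.019 + 0.001 + 0.000 = 0.606
TFR = 5 × 0.606 = 3.03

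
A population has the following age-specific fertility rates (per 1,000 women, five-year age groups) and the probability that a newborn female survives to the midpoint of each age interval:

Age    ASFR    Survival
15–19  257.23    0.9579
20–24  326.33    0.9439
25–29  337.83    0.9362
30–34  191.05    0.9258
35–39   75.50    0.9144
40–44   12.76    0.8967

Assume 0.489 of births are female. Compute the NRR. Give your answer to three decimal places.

2.758

Proportion female at birth = 0.489.
Per-age-group product (5 × ASFR × survival probability):
  15–19: 5 × 257.23/1000 × 0.9579 = 1.23200
  20–24: 5 × 326.33/1000 × 0.9439 = 1.54011
  25–29: 5 × 337.83/1000 × 0.9362 = 1.58138
  30–34: 5 × 191.05/1000 × 0.9258 = 0.88437
  35–39: 5 × 75.50/1000 × 0.9144 = 0.34519
  40–44: 5 × 12.76/1000 × 0.8967 = 0.05721
Sum = 5.64026
NRR = 0.489 × 5.64026 = 2.75809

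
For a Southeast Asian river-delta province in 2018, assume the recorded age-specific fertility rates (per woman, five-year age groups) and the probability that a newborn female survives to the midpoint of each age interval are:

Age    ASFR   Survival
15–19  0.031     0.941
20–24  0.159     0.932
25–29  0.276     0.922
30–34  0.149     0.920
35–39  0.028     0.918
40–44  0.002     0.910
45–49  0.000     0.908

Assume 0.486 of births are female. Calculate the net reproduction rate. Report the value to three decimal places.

Proportion female at birth = 0.486.
Weighting each age-specific rate by interval width and survival:
  15–19: 5 × 0.031 × 0.941 = 0.14586
  20–24: 5 × 0.159 × 0.932 = 0.74094
  25–29: 5 × 0.276 × 0.922 = 1.27236
  30–34: 5 × 0.149 × 0.920 = 0.68540
  35–39: 5 × 0.028 × 0.918 = 0.12852
  40–44: 5 × 0.002 × 0.910 = 0.00910
  45–49: 5 × 0.000 × 0.908 = 0.00000
Sum = 2.98218
NRR = 0.486 × 2.98218 = 1.44934
NRR > 1, so each generation more than replaces itself.

1.449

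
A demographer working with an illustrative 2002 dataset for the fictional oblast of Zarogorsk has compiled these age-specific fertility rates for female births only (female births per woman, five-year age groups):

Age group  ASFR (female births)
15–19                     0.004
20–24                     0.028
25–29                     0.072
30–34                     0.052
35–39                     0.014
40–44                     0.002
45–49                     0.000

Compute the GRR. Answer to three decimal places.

Sum of female ASFRs = 0.004 + 0.028 + 0.072 + 0.052 + 0.014 + 0.002 + 0.000 = 0.172
GRR = 5 × 0.172 = 0.86

0.860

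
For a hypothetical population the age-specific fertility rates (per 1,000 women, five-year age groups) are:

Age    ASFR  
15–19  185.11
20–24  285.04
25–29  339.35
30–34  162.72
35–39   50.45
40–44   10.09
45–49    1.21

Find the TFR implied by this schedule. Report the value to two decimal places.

5.17

Sum of ASFRs = 185.11 + 285.04 + 339.35 + 162.72 + 50.45 + 10.09 + 1.21 = 1033.97
TFR = 5 × 1033.97 / 1000 = 5.16985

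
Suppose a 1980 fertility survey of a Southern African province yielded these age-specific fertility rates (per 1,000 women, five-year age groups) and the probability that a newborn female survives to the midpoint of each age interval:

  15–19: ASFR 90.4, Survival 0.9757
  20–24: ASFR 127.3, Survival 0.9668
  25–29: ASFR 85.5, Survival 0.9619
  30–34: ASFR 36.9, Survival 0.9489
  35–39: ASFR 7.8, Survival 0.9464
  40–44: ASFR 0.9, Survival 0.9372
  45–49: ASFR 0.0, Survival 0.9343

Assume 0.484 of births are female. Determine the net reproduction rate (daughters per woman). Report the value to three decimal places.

Proportion female at birth = 0.484.
Weighting each age-specific rate by interval width and survival:
  15–19: 5 × 90.4/1000 × 0.9757 = 0.44102
  20–24: 5 × 127.3/1000 × 0.9668 = 0.61537
  25–29: 5 × 85.5/1000 × 0.9619 = 0.41121
  30–34: 5 × 36.9/1000 × 0.9489 = 0.17507
  35–39: 5 × 7.8/1000 × 0.9464 = 0.03691
  40–44: 5 × 0.9/1000 × 0.9372 = 0.00422
  45–49: 5 × 0.0/1000 × 0.9343 = 0.00000
Sum = 1.68380
NRR = 0.484 × 1.68380 = 0.81496

0.815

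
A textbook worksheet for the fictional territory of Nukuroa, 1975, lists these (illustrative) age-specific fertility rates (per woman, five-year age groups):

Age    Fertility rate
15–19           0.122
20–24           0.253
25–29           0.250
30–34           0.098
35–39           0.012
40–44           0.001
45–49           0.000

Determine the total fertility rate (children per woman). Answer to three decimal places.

3.680

Sum of ASFRs = 0.122 + 0.253 + 0.250 + 0.098 + 0.012 + 0.001 + 0.000 = 0.736
TFR = 5 × 0.736 = 3.68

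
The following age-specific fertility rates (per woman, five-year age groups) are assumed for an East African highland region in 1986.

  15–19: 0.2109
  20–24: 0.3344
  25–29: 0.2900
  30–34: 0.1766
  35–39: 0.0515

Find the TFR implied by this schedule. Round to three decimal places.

5.317

Sum of ASFRs = 0.2109 + 0.3344 + 0.2900 + 0.1766 + 0.0515 = 1.0634
TFR = 5 × 1.0634 = 5.317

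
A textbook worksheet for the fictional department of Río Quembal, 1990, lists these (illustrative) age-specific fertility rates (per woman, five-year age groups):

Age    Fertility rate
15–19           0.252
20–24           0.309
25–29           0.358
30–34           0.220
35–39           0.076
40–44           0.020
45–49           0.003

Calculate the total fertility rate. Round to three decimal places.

Sum of ASFRs = 0.252 + 0.309 + 0.358 + 0.220 + 0.076 + 0.020 + 0.003 = 1.238
TFR = 5 × 1.238 = 6.19

6.190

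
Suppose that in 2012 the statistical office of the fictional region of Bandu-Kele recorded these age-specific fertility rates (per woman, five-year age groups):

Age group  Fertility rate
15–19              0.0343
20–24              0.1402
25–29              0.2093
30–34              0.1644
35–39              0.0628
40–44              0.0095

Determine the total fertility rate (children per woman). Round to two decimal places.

Sum of ASFRs = 0.0343 + 0.1402 + 0.2093 + 0.1644 + 0.0628 + 0.0095 = 0.6205
TFR = 5 × 0.6205 = 3.1025

3.10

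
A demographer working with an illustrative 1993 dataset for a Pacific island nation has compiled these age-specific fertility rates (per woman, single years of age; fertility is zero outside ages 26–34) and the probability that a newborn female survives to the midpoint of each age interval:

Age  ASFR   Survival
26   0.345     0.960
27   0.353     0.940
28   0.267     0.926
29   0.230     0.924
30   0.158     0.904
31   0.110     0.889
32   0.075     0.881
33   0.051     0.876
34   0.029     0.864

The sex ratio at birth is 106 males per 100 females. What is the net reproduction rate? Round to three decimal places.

0.728

Proportion female at birth = 100 / (100 + 106) = 0.48544.
Per-age-group product (1 × ASFR × survival probability):
  26: 1 × 0.345 × 0.960 = 0.33120
  27: 1 × 0.353 × 0.940 = 0.33182
  28: 1 × 0.267 × 0.926 = 0.24724
  29: 1 × 0.230 × 0.924 = 0.21252
  30: 1 × 0.158 × 0.904 = 0.14283
  31: 1 × 0.110 × 0.889 = 0.09779
  32: 1 × 0.075 × 0.881 = 0.06608
  33: 1 × 0.051 × 0.876 = 0.04468
  34: 1 × 0.029 × 0.864 = 0.02506
Sum = 1.49922
NRR = 0.48544 × 1.49922 = 0.72778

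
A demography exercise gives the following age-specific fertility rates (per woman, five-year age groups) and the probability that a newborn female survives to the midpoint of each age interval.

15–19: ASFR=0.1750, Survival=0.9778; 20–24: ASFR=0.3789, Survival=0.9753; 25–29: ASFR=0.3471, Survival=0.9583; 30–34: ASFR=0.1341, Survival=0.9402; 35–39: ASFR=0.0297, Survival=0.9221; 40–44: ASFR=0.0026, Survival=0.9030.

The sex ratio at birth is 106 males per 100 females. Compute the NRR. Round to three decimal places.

2.498

Proportion female at birth = 100 / (100 + 106) = 0.48544.
Each age group contributes 5 × ASFR × survival:
  15–19: 5 × 0.1750 × 0.9778 = 0.85558
  20–24: 5 × 0.3789 × 0.9753 = 1.84771
  25–29: 5 × 0.3471 × 0.9583 = 1.66313
  30–34: 5 × 0.1341 × 0.9402 = 0.63040
  35–39: 5 × 0.0297 × 0.9221 = 0.13693
  40–44: 5 × 0.0026 × 0.9030 = 0.01174
Sum = 5.14549
NRR = 0.48544 × 5.14549 = 2.49783
An NRR exceeding 1 indicates intrinsic growth under these rates.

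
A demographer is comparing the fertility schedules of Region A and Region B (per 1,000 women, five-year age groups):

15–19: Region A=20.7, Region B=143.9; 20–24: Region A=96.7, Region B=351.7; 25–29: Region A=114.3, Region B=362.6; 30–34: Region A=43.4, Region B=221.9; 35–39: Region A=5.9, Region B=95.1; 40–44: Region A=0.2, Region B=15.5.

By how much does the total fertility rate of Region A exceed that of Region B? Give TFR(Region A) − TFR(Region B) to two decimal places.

Region A:
  Sum of ASFRs = 20.7 + 96.7 + 114.3 + 43.4 + 5.9 + 0.2 = 281.2
  TFR = 5 × 281.2 / 1000 = 1.406
Region B:
  Sum of ASFRs = 143.9 + 351.7 + 362.6 + 221.9 + 95.1 + 15.5 = 1190.7
  TFR = 5 × 1190.7 / 1000 = 5.9535
Difference = 1.406 − 5.9535 = -4.5475

-4.55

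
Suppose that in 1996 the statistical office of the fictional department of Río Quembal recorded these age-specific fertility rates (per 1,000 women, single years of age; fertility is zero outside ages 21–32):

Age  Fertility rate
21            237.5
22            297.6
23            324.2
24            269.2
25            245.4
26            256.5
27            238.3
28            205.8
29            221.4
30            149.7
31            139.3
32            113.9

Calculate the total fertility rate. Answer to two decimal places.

Sum of ASFRs = 237.5 + 297.6 + 324.2 + 269.2 + 245.4 + 256.5 + 238.3 + 205.8 + 221.4 + 149.7 + 139.3 + 113.9 = 2698.8
TFR = 2698.8 / 1000 = 2.6988

2.70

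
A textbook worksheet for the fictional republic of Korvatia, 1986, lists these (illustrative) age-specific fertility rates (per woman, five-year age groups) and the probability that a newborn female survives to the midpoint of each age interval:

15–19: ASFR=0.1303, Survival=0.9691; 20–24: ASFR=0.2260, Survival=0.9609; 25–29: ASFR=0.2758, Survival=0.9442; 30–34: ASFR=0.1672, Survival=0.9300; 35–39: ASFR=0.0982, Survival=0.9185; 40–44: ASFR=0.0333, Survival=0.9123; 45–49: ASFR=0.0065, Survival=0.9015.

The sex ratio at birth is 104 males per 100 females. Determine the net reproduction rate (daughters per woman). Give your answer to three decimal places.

2.171

Proportion female at birth = 100 / (100 + 104) = 0.49020.
Weighting each age-specific rate by interval width and survival:
  15–19: 5 × 0.1303 × 0.9691 = 0.63137
  20–24: 5 × 0.2260 × 0.9609 = 1.08582
  25–29: 5 × 0.2758 × 0.9442 = 1.30205
  30–34: 5 × 0.1672 × 0.9300 = 0.77748
  35–39: 5 × 0.0982 × 0.9185 = 0.45098
  40–44: 5 × 0.0333 × 0.9123 = 0.15190
  45–49: 5 × 0.0065 × 0.9015 = 0.02930
Sum = 4.42890
NRR = 0.49020 × 4.42890 = 2.17105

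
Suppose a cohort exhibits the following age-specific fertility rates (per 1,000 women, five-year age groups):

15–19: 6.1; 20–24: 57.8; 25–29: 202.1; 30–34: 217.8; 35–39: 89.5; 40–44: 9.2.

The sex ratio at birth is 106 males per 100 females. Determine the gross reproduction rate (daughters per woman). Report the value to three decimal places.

1.414

Proportion female at birth = 100 / (100 + 106) = 0.48544.
Sum of ASFRs = 6.1 + 57.8 + 202.1 + 217.8 + 89.5 + 9.2 = 582.5
TFR = 5 × 582.5 / 1000 = 2.9125
GRR = 0.48544 × 2.9125 = 1.41384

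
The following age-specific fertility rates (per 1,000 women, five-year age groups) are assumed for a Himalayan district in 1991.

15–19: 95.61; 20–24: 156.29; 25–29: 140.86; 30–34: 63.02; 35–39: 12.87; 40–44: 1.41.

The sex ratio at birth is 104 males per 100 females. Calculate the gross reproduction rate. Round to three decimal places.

1.152

Proportion female at birth = 100 / (100 + 104) = 0.49020.
Sum of ASFRs = 95.61 + 156.29 + 140.86 + 63.02 + 12.87 + 1.41 = 470.06
TFR = 5 × 470.06 / 1000 = 2.3503
GRR = 0.49020 × 2.3503 = 1.15212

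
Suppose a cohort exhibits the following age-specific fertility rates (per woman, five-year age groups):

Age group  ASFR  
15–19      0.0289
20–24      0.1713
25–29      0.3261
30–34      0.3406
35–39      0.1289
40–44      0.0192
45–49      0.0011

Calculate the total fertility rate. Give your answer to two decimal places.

5.08

Sum of ASFRs = 0.0289 + 0.1713 + 0.3261 + 0.3406 + 0.1289 + 0.0192 + 0.0011 = 1.0161
TFR = 5 × 1.0161 = 5.0805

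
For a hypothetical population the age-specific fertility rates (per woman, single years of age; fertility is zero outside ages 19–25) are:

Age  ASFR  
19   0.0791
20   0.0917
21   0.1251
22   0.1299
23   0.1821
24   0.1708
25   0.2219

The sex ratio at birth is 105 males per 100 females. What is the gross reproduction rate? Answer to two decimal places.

Proportion female at birth = 100 / (100 + 105) = 0.48780.
Sum of ASFRs = 0.0791 + 0.0917 + 0.1251 + 0.1299 + 0.1821 + 0.1708 + 0.2219 = 1.0006
TFR = 1.0006
GRR = 0.48780 × 1.0006 = 0.48809

0.49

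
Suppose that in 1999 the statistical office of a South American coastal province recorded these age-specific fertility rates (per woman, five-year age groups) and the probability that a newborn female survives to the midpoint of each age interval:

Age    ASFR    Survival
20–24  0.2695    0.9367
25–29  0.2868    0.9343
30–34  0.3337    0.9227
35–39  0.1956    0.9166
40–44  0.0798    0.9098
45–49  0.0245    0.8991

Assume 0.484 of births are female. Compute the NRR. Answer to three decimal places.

2.667

Proportion female at birth = 0.484.
Per-age-group product (5 × ASFR × survival probability):
  20–24: 5 × 0.2695 × 0.9367 = 1.26220
  25–29: 5 × 0.2868 × 0.9343 = 1.33979
  30–34: 5 × 0.3337 × 0.9227 = 1.53952
  35–39: 5 × 0.1956 × 0.9166 = 0.89643
  40–44: 5 × 0.0798 × 0.9098 = 0.36301
  45–49: 5 × 0.0245 × 0.8991 = 0.11014
Sum = 5.51109
NRR = 0.484 × 5.51109 = 2.66737
With NRR above 1 the population is above replacement fertility.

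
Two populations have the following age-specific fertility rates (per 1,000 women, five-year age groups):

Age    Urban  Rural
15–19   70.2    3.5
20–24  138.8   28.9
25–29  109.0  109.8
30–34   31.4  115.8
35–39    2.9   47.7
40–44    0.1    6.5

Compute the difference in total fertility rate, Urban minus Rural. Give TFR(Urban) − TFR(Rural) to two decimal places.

0.20

Urban:
  Sum of ASFRs = 70.2 + 138.8 + 109.0 + 31.4 + 2.9 + 0.1 = 352.4
  TFR = 5 × 352.4 / 1000 = 1.762
Rural:
  Sum of ASFRs = 3.5 + 28.9 + 109.8 + 115.8 + 47.7 + 6.5 = 312.2
  TFR = 5 × 312.2 / 1000 = 1.561
Difference = 1.762 − 1.561 = 0.201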